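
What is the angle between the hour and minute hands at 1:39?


Hour hand = 1×30 + 39×0.5 = 49.5°
Minute hand = 39×6 = 234°
Difference = |49.5 - 234| = 184.5°
Since > 180°: 360 - 184.5 = 175.5°

175.5°


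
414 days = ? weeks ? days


Weeks: 414 ÷ 7 = 59 remainder 1

59 weeks 1 days


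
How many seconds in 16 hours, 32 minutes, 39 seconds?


Hours: 16 × 3600 = 57600
Minutes: 32 × 60 = 1920
Seconds: 39
Total = 57600 + 1920 + 39 = 59559

59559 seconds


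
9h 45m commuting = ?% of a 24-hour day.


40.6%

Time: 585 minutes
Day: 1440 minutes
Percentage = (585/1440) × 100 ≈ 40.6%


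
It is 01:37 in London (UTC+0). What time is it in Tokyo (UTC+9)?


Time difference = UTC+9 - UTC+0 = +9 hours
New hour = (1 + 9) mod 24
= 10 mod 24 = 10
Minutes unchanged → 10:37

10:37


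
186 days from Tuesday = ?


Saturday

Start: Tuesday (index 1)
(1 + 186) mod 7
= 187 mod 7
= 5
Index 5 → Saturday


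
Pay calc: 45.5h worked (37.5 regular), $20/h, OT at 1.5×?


Regular: 37.5h × $20 = $750.00
Overtime: 45.5 - 37.5 = 8.0h
OT pay: 8.0h × $20 × 1.5 = $240.00
Total = $750.00 + $240.00 = $990.00

$990.00


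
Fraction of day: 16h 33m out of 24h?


0.6896 (68.96%)

Total minutes: 16×60 + 33 = 993
Day = 24×60 = 1440 minutes
Fraction = 993/1440 ≈ 0.6896
As a percentage: 993/1440 × 100 ≈ 68.96%


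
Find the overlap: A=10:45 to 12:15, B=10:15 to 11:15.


30 minutes

Meeting A: 645-735 (in minutes from midnight)
Meeting B: 615-675
Overlap start = max(645, 615) = 645
Overlap end = min(735, 675) = 675
Overlap = max(0, 675 - 645) = 30 min


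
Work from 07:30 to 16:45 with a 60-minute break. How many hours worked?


Total time = (16×60+45) - (7×60+30)
= 1005 - 450 = 555 min
Minus break: 555 - 60 = 495 min
= 8h 15m

8h 15m (495 minutes)


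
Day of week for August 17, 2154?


Saturday

Zeller's congruence:
q=17, m=8, k=54, j=21
h = (17 + ⌊13×9/5⌋ + 54 + ⌊54/4⌋ + ⌊21/4⌋ - 2×21) mod 7
= (17 + 23 + 54 + 13 + 5 - 42) mod 7
= 70 mod 7 = 0
h=0 → Saturday


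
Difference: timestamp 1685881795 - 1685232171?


649624 seconds (180.5 hours / 7.52 days)

Difference = 1685881795 - 1685232171 = 649624 seconds
In hours: 649624 / 3600 ≈ 180.5
In days: 649624 / 86400 ≈ 7.52


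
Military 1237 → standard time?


12:37 PM

Hour: 12
12 → 12 PM (noon)


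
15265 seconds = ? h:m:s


Hours: 15265 ÷ 3600 = 4 remainder 865
Minutes: 865 ÷ 60 = 14 remainder 25
Seconds: 25

4h 14m 25s


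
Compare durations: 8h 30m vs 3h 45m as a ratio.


Duration 1: 510 minutes
Duration 2: 225 minutes
Ratio = 510:225
GCD = 15
Simplified = 34:15
As a decimal: 34/15 ≈ 2.27

34:15 (2.27)


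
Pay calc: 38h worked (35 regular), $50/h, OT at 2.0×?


Regular: 35h × $50 = $1750.00
Overtime: 38 - 35 = 3h
OT pay: 3h × $50 × 2.0 = $300.00
Total = $1750.00 + $300.00 = $2050.00

$2050.00


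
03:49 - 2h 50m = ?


00:59

Start: 229 minutes from midnight
Subtract: 170 minutes
Remaining: 229 - 170 = 59
Hours: 0, Minutes: 59


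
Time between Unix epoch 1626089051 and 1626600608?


Difference = 1626600608 - 1626089051 = 511557 seconds
In hours: 511557 / 3600 ≈ 142.1
In days: 511557 / 86400 ≈ 5.92

511557 seconds (142.1 hours / 5.92 days)


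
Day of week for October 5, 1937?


Tuesday

Zeller's congruence:
q=5, m=10, k=37, j=19
h = (5 + ⌊13×11/5⌋ + 37 + ⌊37/4⌋ + ⌊19/4⌋ - 2×19) mod 7
= (5 + 28 + 37 + 9 + 4 - 38) mod 7
= 45 mod 7 = 3
h=3 → Tuesday


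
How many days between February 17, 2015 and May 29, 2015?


From February 17, 2015 to May 29, 2015
Rest of February 2015: 28 - 17 = 11
Full months: March 31, April 30
Days into May 2015: 29
Total = 11 + 31 + 30 + 29 = 101 days

101 days


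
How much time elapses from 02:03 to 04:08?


2h 5m

End time in minutes: 4×60 + 8 = 248
Start time in minutes: 2×60 + 3 = 123
Difference = 248 - 123 = 125 minutes
= 2 hours 5 minutes


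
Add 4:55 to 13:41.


Start: 821 minutes from midnight
Add: 295 minutes
Total: 1116 minutes
Hours: 1116 ÷ 60 = 18 remainder 36

18:36


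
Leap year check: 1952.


Rules: divisible by 4 AND (not by 100 OR by 400)
1952 ÷ 4 = 488 exactly → divisible by 4
1952 ÷ 100 = 19 remainder 52 → not divisible by 100
Divisible by 4 but not by 100 → leap year

Yes


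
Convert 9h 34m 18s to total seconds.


Hours: 9 × 3600 = 32400
Minutes: 34 × 60 = 2040
Seconds: 18
Total = 32400 + 2040 + 18 = 34458

34458 seconds


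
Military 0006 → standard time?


Hour: 0
0 → 12 AM (midnight)

12:06 AM


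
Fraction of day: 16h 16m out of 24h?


Total minutes: 16×60 + 16 = 976
Day = 24×60 = 1440 minutes
Fraction = 976/1440 ≈ 0.6778
As a percentage: 976/1440 × 100 ≈ 67.78%

0.6778 (67.78%)


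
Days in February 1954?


28 days

Month: February (month 2)
February: 28 or 29 (leap year)
1954 leap year? No


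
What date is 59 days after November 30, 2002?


January 28, 2003

Start: November 30, 2002
Add 59 days
November 30 → December 1: 30 - 30 + 1 = 1 days (59 - 1 = 58 left)
December 1 → January 1: 31 - 1 + 1 = 31 days (58 - 31 = 27 left)
January 1 + 27 = January 28, 2003


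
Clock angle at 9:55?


32.5°

Hour hand = 9×30 + 55×0.5 = 297.5°
Minute hand = 55×6 = 330°
Difference = |297.5 - 330| = 32.5°


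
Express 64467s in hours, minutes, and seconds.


17h 54m 27s

Hours: 64467 ÷ 3600 = 17 remainder 3267
Minutes: 3267 ÷ 60 = 54 remainder 27
Seconds: 27


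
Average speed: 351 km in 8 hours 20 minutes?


Distance: 351 km
Time: 8h 20m = 500 min = 500/60 = 25/3 hours
Speed = 351 ÷ (25/3) = 351 × 3 / 25 = 1053/25 ≈ 42.1 km/h

42.1 km/h


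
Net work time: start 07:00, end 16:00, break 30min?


Total time = (16×60+0) - (7×60+0)
= 960 - 420 = 540 min
Minus break: 540 - 30 = 510 min
= 8h 30m

8h 30m (510 minutes)


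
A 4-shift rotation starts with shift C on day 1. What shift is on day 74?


Shift D

Shifts: A, B, C, D
Start: C (index 2)
Day 74: (2 + 74 - 1) mod 4
= 75 mod 4
= 3
Index 3 → shift D


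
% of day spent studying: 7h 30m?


Time: 450 minutes
Day: 1440 minutes
Percentage = (450/1440) × 100 ≈ 31.3%

31.3%


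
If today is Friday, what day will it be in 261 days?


Start: Friday (index 4)
(4 + 261) mod 7
= 265 mod 7
= 6
Index 6 → Sunday

Sunday


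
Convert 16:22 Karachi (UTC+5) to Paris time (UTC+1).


Time difference = UTC+1 - UTC+5 = -4 hours
New hour = (16 -4) mod 24
= 12 mod 24 = 12
Minutes unchanged → 12:22

12:22


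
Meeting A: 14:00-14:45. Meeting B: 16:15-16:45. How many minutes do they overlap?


Meeting A: 840-885 (in minutes from midnight)
Meeting B: 975-1005
Overlap start = max(840, 975) = 975
Overlap end = min(885, 1005) = 885
Overlap = max(0, 885 - 975) = 0 min

0 minutes


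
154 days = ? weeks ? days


Weeks: 154 ÷ 7 = 22 remainder 0

22 weeks 0 days


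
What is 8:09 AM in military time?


08:09

Input: 8:09 AM
AM hour stays: 8


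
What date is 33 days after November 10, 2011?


Start: November 10, 2011
Add 33 days
November 10 → December 1: 30 - 10 + 1 = 21 days (33 - 21 = 12 left)
December 1 + 12 = December 13, 2011

December 13, 2011


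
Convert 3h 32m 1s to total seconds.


12721 seconds

Hours: 3 × 3600 = 10800
Minutes: 32 × 60 = 1920
Seconds: 1
Total = 10800 + 1920 + 1 = 12721


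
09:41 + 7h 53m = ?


Start: 581 minutes from midnight
Add: 473 minutes
Total: 1054 minutes
Hours: 1054 ÷ 60 = 17 remainder 34

17:34


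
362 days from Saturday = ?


Start: Saturday (index 5)
(5 + 362) mod 7
= 367 mod 7
= 3
Index 3 → Thursday

Thursday


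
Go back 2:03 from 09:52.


07:49

Start: 592 minutes from midnight
Subtract: 123 minutes
Remaining: 592 - 123 = 469
Hours: 7, Minutes: 49


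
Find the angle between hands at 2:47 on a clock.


Hour hand = 2×30 + 47×0.5 = 83.5°
Minute hand = 47×6 = 282°
Difference = |83.5 - 282| = 198.5°
Since > 180°: 360 - 198.5 = 161.5°

161.5°


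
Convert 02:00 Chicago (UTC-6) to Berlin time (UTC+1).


09:00

Time difference = UTC+1 - UTC-6 = +7 hours
New hour = (2 + 7) mod 24
= 9 mod 24 = 9
Minutes unchanged → 09:00


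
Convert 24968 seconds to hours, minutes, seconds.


Hours: 24968 ÷ 3600 = 6 remainder 3368
Minutes: 3368 ÷ 60 = 56 remainder 8
Seconds: 8

6h 56m 8s


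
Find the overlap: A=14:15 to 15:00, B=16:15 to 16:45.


0 minutes

Meeting A: 855-900 (in minutes from midnight)
Meeting B: 975-1005
Overlap start = max(855, 975) = 975
Overlap end = min(900, 1005) = 900
Overlap = max(0, 900 - 975) = 0 min


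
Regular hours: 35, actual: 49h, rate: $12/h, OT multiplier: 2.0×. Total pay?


Regular: 35h × $12 = $420.00
Overtime: 49 - 35 = 14h
OT pay: 14h × $12 × 2.0 = $336.00
Total = $420.00 + $336.00 = $756.00

$756.00


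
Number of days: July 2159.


31 days

Month: July (month 7)
July has 31 days


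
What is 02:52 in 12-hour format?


2:52 AM

Hour: 2
2 < 12 → AM


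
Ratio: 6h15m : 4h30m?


25:18 (1.39)

Duration 1: 375 minutes
Duration 2: 270 minutes
Ratio = 375:270
GCD = 15
Simplified = 25:18
As a decimal: 25/18 ≈ 1.39


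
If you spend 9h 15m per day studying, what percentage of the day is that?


38.5%

Time: 555 minutes
Day: 1440 minutes
Percentage = (555/1440) × 100 ≈ 38.5%


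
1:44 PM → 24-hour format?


13:44

Input: 1:44 PM
PM: 1 + 12 = 13


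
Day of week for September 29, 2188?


Monday

Zeller's congruence:
q=29, m=9, k=88, j=21
h = (29 + ⌊13×10/5⌋ + 88 + ⌊88/4⌋ + ⌊21/4⌋ - 2×21) mod 7
= (29 + 26 + 88 + 22 + 5 - 42) mod 7
= 128 mod 7 = 2
h=2 → Monday


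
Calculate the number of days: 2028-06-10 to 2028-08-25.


76 days

From June 10, 2028 to August 25, 2028
Rest of June 2028: 30 - 10 = 20
Full months: July 31
Days into August 2028: 25
Total = 20 + 31 + 25 = 76 days


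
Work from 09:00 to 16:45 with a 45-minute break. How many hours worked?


7h 0m (420 minutes)

Total time = (16×60+45) - (9×60+0)
= 1005 - 540 = 465 min
Minus break: 465 - 45 = 420 min
= 7h 0m


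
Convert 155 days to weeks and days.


22 weeks 1 days

Weeks: 155 ÷ 7 = 22 remainder 1


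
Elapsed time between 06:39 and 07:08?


End time in minutes: 7×60 + 8 = 428
Start time in minutes: 6×60 + 39 = 399
Difference = 428 - 399 = 29 minutes
= 0 hours 29 minutes

0h 29m


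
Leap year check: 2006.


No

Rules: divisible by 4 AND (not by 100 OR by 400)
2006 ÷ 4 = 501 remainder 2 → not divisible by 4
Not divisible by 4 → not a leap year


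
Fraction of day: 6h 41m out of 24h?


Total minutes: 6×60 + 41 = 401
Day = 24×60 = 1440 minutes
Fraction = 401/1440 ≈ 0.2785
As a percentage: 401/1440 × 100 ≈ 27.85%

0.2785 (27.85%)


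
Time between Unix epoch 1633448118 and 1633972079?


Difference = 1633972079 - 1633448118 = 523961 seconds
In hours: 523961 / 3600 ≈ 145.5
In days: 523961 / 86400 ≈ 6.06

523961 seconds (145.5 hours / 6.06 days)


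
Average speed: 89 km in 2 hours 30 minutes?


35.6 km/h

Distance: 89 km
Time: 2h 30m = 150 min = 150/60 = 5/2 hours
Speed = 89 ÷ (5/2) = 89 × 2 / 5 = 178/5 = 35.6 km/h


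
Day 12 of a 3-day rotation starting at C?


Shifts: A, B, C
Start: C (index 2)
Day 12: (2 + 12 - 1) mod 3
= 13 mod 3
= 1
Index 1 → shift B

Shift B


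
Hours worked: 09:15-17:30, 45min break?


Total time = (17×60+30) - (9×60+15)
= 1050 - 555 = 495 min
Minus break: 495 - 45 = 450 min
= 7h 30m

7h 30m (450 minutes)


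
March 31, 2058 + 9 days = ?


April 9, 2058

Start: March 31, 2058
Add 9 days
March 31 → April 1: 31 - 31 + 1 = 1 days (9 - 1 = 8 left)
April 1 + 8 = April 9, 2058


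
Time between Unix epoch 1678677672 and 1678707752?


Difference = 1678707752 - 1678677672 = 30080 seconds
In hours: 30080 / 3600 ≈ 8.4
In days: 30080 / 86400 ≈ 0.35

30080 seconds (8.4 hours / 0.35 days)


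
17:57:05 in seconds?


Hours: 17 × 3600 = 61200
Minutes: 57 × 60 = 3420
Seconds: 5
Total = 61200 + 3420 + 5 = 64625

64625 seconds


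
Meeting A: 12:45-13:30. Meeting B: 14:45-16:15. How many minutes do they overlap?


0 minutes

Meeting A: 765-810 (in minutes from midnight)
Meeting B: 885-975
Overlap start = max(765, 885) = 885
Overlap end = min(810, 975) = 810
Overlap = max(0, 810 - 885) = 0 min


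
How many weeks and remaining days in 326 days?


Weeks: 326 ÷ 7 = 46 remainder 4

46 weeks 4 days


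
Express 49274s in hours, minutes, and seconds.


13h 41m 14s

Hours: 49274 ÷ 3600 = 13 remainder 2474
Minutes: 2474 ÷ 60 = 41 remainder 14
Seconds: 14


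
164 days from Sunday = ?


Start: Sunday (index 6)
(6 + 164) mod 7
= 170 mod 7
= 2
Index 2 → Wednesday

Wednesday


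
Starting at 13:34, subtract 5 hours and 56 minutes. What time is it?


07:38

Start: 814 minutes from midnight
Subtract: 356 minutes
Remaining: 814 - 356 = 458
Hours: 7, Minutes: 38


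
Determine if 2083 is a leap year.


Rules: divisible by 4 AND (not by 100 OR by 400)
2083 ÷ 4 = 520 remainder 3 → not divisible by 4
Not divisible by 4 → not a leap year

No


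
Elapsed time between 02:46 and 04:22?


1h 36m

End time in minutes: 4×60 + 22 = 262
Start time in minutes: 2×60 + 46 = 166
Difference = 262 - 166 = 96 minutes
= 1 hours 36 minutes


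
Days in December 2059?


Month: December (month 12)
December has 31 days

31 days


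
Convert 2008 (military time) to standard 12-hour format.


8:08 PM

Hour: 20
20 - 12 = 8 → PM


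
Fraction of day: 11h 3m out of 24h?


0.4604 (46.04%)

Total minutes: 11×60 + 3 = 663
Day = 24×60 = 1440 minutes
Fraction = 663/1440 ≈ 0.4604
As a percentage: 663/1440 × 100 ≈ 46.04%


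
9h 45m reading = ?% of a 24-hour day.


40.6%

Time: 585 minutes
Day: 1440 minutes
Percentage = (585/1440) × 100 ≈ 40.6%


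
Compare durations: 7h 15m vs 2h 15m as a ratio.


29:9 (3.22)

Duration 1: 435 minutes
Duration 2: 135 minutes
Ratio = 435:135
GCD = 15
Simplified = 29:9
As a decimal: 29/9 ≈ 3.22


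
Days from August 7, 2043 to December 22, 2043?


From August 7, 2043 to December 22, 2043
Rest of August 2043: 31 - 7 = 24
Full months: September 30, October 31, November 30
Days into December 2043: 22
Total = 24 + 30 + 31 + 30 + 22 = 137 days

137 days


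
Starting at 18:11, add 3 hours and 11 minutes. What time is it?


Start: 1091 minutes from midnight
Add: 191 minutes
Total: 1282 minutes
Hours: 1282 ÷ 60 = 21 remainder 22

21:22


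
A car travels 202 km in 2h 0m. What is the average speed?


Distance: 202 km
Time: 2 hours
Speed = 202 / 2 = 101.0 km/h

101.0 km/h


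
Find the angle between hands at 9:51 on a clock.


Hour hand = 9×30 + 51×0.5 = 295.5°
Minute hand = 51×6 = 306°
Difference = |295.5 - 306| = 10.5°

10.5°


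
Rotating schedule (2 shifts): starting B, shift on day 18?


Shift A

Shifts: A, B
Start: B (index 1)
Day 18: (1 + 18 - 1) mod 2
= 18 mod 2
= 0
Index 0 → shift A


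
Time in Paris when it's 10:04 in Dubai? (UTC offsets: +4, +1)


07:04

Time difference = UTC+1 - UTC+4 = -3 hours
New hour = (10 -3) mod 24
= 7 mod 24 = 7
Minutes unchanged → 07:04


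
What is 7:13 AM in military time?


Input: 7:13 AM
AM hour stays: 7

07:13


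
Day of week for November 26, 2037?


Thursday

Zeller's congruence:
q=26, m=11, k=37, j=20
h = (26 + ⌊13×12/5⌋ + 37 + ⌊37/4⌋ + ⌊20/4⌋ - 2×20) mod 7
= (26 + 31 + 37 + 9 + 5 - 40) mod 7
= 68 mod 7 = 5
h=5 → Thursday


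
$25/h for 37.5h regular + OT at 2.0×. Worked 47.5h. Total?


Regular: 37.5h × $25 = $937.50
Overtime: 47.5 - 37.5 = 10.0h
OT pay: 10.0h × $25 × 2.0 = $500.00
Total = $937.50 + $500.00 = $1437.50

$1437.50


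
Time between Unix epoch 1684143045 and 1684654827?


Difference = 1684654827 - 1684143045 = 511782 seconds
In hours: 511782 / 3600 ≈ 142.2
In days: 511782 / 86400 ≈ 5.92

511782 seconds (142.2 hours / 5.92 days)


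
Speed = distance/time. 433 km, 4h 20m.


Distance: 433 km
Time: 4h 20m = 260 min = 260/60 = 13/3 hours
Speed = 433 ÷ (13/3) = 433 × 3 / 13 = 1299/13 ≈ 99.9 km/h

99.9 km/h


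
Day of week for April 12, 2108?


Thursday

Zeller's congruence:
q=12, m=4, k=8, j=21
h = (12 + ⌊13×5/5⌋ + 8 + ⌊8/4⌋ + ⌊21/4⌋ - 2×21) mod 7
= (12 + 13 + 8 + 2 + 5 - 42) mod 7
= -2 mod 7 = 5
h=5 → Thursday


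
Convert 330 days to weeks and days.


47 weeks 1 days

Weeks: 330 ÷ 7 = 47 remainder 1


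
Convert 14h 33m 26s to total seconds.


52406 seconds

Hours: 14 × 3600 = 50400
Minutes: 33 × 60 = 1980
Seconds: 26
Total = 50400 + 1980 + 26 = 52406


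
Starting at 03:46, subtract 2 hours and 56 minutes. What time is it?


00:50

Start: 226 minutes from midnight
Subtract: 176 minutes
Remaining: 226 - 176 = 50
Hours: 0, Minutes: 50


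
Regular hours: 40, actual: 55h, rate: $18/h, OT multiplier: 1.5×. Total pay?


$1125.00

Regular: 40h × $18 = $720.00
Overtime: 55 - 40 = 15h
OT pay: 15h × $18 × 1.5 = $405.00
Total = $720.00 + $405.00 = $1125.00


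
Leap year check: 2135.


No

Rules: divisible by 4 AND (not by 100 OR by 400)
2135 ÷ 4 = 533 remainder 3 → not divisible by 4
Not divisible by 4 → not a leap year


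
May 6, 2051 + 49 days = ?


Start: May 6, 2051
Add 49 days
May 6 → June 1: 31 - 6 + 1 = 26 days (49 - 26 = 23 left)
June 1 + 23 = June 24, 2051

June 24, 2051


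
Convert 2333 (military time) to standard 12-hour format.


11:33 PM

Hour: 23
23 - 12 = 11 → PM


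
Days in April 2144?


Month: April (month 4)
April has 30 days

30 days


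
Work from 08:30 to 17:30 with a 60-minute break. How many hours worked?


8h 0m (480 minutes)

Total time = (17×60+30) - (8×60+30)
= 1050 - 510 = 540 min
Minus break: 540 - 60 = 480 min
= 8h 0m


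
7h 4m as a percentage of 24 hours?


Total minutes: 7×60 + 4 = 424
Day = 24×60 = 1440 minutes
Fraction = 424/1440 ≈ 0.2944
As a percentage: 424/1440 × 100 ≈ 29.44%

0.2944 (29.44%)


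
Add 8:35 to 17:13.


01:48 (next day)

Start: 1033 minutes from midnight
Add: 515 minutes
Total: 1548 minutes
Hours: 1548 ÷ 60 = 25 remainder 48
25 ≥ 24 → 25 - 24 = 1 (next day)


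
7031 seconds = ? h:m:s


Hours: 7031 ÷ 3600 = 1 remainder 3431
Minutes: 3431 ÷ 60 = 57 remainder 11
Seconds: 11

1h 57m 11s


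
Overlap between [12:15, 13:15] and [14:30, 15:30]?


0 minutes

Meeting A: 735-795 (in minutes from midnight)
Meeting B: 870-930
Overlap start = max(735, 870) = 870
Overlap end = min(795, 930) = 795
Overlap = max(0, 795 - 870) = 0 min


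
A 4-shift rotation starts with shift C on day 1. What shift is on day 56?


Shift B

Shifts: A, B, C, D
Start: C (index 2)
Day 56: (2 + 56 - 1) mod 4
= 57 mod 4
= 1
Index 1 → shift B


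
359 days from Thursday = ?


Start: Thursday (index 3)
(3 + 359) mod 7
= 362 mod 7
= 5
Index 5 → Saturday

Saturday


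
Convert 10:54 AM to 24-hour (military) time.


10:54

Input: 10:54 AM
AM hour stays: 10


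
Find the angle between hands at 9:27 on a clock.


121.5°

Hour hand = 9×30 + 27×0.5 = 283.5°
Minute hand = 27×6 = 162°
Difference = |283.5 - 162| = 121.5°


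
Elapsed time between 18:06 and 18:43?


End time in minutes: 18×60 + 43 = 1123
Start time in minutes: 18×60 + 6 = 1086
Difference = 1123 - 1086 = 37 minutes
= 0 hours 37 minutes

0h 37m


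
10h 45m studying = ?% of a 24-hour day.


Time: 645 minutes
Day: 1440 minutes
Percentage = (645/1440) × 100 ≈ 44.8%

44.8%


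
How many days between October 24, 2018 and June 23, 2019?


242 days

From October 24, 2018 to June 23, 2019
Rest of October 2018: 31 - 24 = 7
Full months: November 30, December 31, January 31, February 2019 28, March 31, April 30, May 31
Days into June 2019: 23
Total = 7 + 30 + 31 + 31 + 28 + 31 + 30 + 31 + 23 = 242 days


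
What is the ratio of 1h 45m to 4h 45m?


7:19 (0.37)

Duration 1: 105 minutes
Duration 2: 285 minutes
Ratio = 105:285
GCD = 15
Simplified = 7:19
As a decimal: 7/19 ≈ 0.37


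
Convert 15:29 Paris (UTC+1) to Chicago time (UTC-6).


Time difference = UTC-6 - UTC+1 = -7 hours
New hour = (15 -7) mod 24
= 8 mod 24 = 8
Minutes unchanged → 08:29

08:29


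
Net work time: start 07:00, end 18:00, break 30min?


Total time = (18×60+0) - (7×60+0)
= 1080 - 420 = 660 min
Minus break: 660 - 30 = 630 min
= 10h 30m

10h 30m (630 minutes)


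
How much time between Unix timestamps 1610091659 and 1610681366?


589707 seconds (163.8 hours / 6.83 days)

Difference = 1610681366 - 1610091659 = 589707 seconds
In hours: 589707 / 3600 ≈ 163.8
In days: 589707 / 86400 ≈ 6.83


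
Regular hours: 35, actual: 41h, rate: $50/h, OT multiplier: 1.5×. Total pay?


Regular: 35h × $50 = $1750.00
Overtime: 41 - 35 = 6h
OT pay: 6h × $50 × 1.5 = $450.00
Total = $1750.00 + $450.00 = $2200.00

$2200.00


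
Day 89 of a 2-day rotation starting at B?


Shift B

Shifts: A, B
Start: B (index 1)
Day 89: (1 + 89 - 1) mod 2
= 89 mod 2
= 1
Index 1 → shift B


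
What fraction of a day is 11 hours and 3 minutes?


0.4604 (46.04%)

Total minutes: 11×60 + 3 = 663
Day = 24×60 = 1440 minutes
Fraction = 663/1440 ≈ 0.4604
As a percentage: 663/1440 × 100 ≈ 46.04%


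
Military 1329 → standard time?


1:29 PM

Hour: 13
13 - 12 = 1 → PM


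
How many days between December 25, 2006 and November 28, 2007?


From December 25, 2006 to November 28, 2007
Rest of December 2006: 31 - 25 = 6
Full months: January 31, February 2007 28, March 31, April 30, May 31, June 30, July 31, August 31, September 30, October 31
Days into November 2007: 28
Total = 6 + 31 + 28 + 31 + 30 + 31 + 30 + 31 + 31 + 30 + 31 + 28 = 338 days

338 days


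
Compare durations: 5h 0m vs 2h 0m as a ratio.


5:2 (2.50)

Duration 1: 300 minutes
Duration 2: 120 minutes
Ratio = 300:120
GCD = 60
Simplified = 5:2
As a decimal: 5/2 = 2.50


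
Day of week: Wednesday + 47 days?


Monday

Start: Wednesday (index 2)
(2 + 47) mod 7
= 49 mod 7
= 0
Index 0 → Monday


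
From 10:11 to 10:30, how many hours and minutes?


End time in minutes: 10×60 + 30 = 630
Start time in minutes: 10×60 + 11 = 611
Difference = 630 - 611 = 19 minutes
= 0 hours 19 minutes

0h 19m


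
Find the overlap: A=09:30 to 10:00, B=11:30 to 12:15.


Meeting A: 570-600 (in minutes from midnight)
Meeting B: 690-735
Overlap start = max(570, 690) = 690
Overlap end = min(600, 735) = 600
Overlap = max(0, 600 - 690) = 0 min

0 minutes


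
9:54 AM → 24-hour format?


09:54

Input: 9:54 AM
AM hour stays: 9


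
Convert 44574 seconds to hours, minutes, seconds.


Hours: 44574 ÷ 3600 = 12 remainder 1374
Minutes: 1374 ÷ 60 = 22 remainder 54
Seconds: 54

12h 22m 54s


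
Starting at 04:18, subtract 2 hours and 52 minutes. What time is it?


01:26

Start: 258 minutes from midnight
Subtract: 172 minutes
Remaining: 258 - 172 = 86
Hours: 1, Minutes: 26


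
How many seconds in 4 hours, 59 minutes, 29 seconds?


17969 seconds

Hours: 4 × 3600 = 14400
Minutes: 59 × 60 = 3540
Seconds: 29
Total = 14400 + 3540 + 29 = 17969


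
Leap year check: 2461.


No

Rules: divisible by 4 AND (not by 100 OR by 400)
2461 ÷ 4 = 615 remainder 1 → not divisible by 4
Not divisible by 4 → not a leap year


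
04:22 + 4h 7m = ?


08:29

Start: 262 minutes from midnight
Add: 247 minutes
Total: 509 minutes
Hours: 509 ÷ 60 = 8 remainder 29


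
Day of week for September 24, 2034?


Zeller's congruence:
q=24, m=9, k=34, j=20
h = (24 + ⌊13×10/5⌋ + 34 + ⌊34/4⌋ + ⌊20/4⌋ - 2×20) mod 7
= (24 + 26 + 34 + 8 + 5 - 40) mod 7
= 57 mod 7 = 1
h=1 → Sunday

Sunday


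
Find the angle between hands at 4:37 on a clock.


Hour hand = 4×30 + 37×0.5 = 138.5°
Minute hand = 37×6 = 222°
Difference = |138.5 - 222| = 83.5°

83.5°


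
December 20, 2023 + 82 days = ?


Start: December 20, 2023
Add 82 days
December 20 → January 1: 31 - 20 + 1 = 12 days (82 - 12 = 70 left)
January 1 → February 1: 31 - 1 + 1 = 31 days (70 - 31 = 39 left)
February 1 → March 1: 29 - 1 + 1 = 29 days (39 - 29 = 10 left)
March 1 + 10 = March 11, 2024

March 11, 2024


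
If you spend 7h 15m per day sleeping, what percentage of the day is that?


Time: 435 minutes
Day: 1440 minutes
Percentage = (435/1440) × 100 ≈ 30.2%

30.2%


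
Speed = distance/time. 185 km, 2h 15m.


82.2 km/h

Distance: 185 km
Time: 2h 15m = 135 min = 135/60 = 9/4 hours
Speed = 185 ÷ (9/4) = 185 × 4 / 9 = 740/9 ≈ 82.2 km/h


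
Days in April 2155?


Month: April (month 4)
April has 30 days

30 days


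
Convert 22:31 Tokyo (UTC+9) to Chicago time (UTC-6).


07:31

Time difference = UTC-6 - UTC+9 = -15 hours
New hour = (22 -15) mod 24
= 7 mod 24 = 7
Minutes unchanged → 07:31


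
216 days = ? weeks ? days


30 weeks 6 days

Weeks: 216 ÷ 7 = 30 remainder 6


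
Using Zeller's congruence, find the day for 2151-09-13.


Zeller's congruence:
q=13, m=9, k=51, j=21
h = (13 + ⌊13×10/5⌋ + 51 + ⌊51/4⌋ + ⌊21/4⌋ - 2×21) mod 7
= (13 + 26 + 51 + 12 + 5 - 42) mod 7
= 65 mod 7 = 2
h=2 → Monday

Monday


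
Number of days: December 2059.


Month: December (month 12)
December has 31 days

31 days


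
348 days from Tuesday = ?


Start: Tuesday (index 1)
(1 + 348) mod 7
= 349 mod 7
= 6
Index 6 → Sunday

Sunday


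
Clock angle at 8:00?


120.0°

Hour hand = 8×30 + 0×0.5 = 240.0°
Minute hand = 0×6 = 0°
Difference = |240.0 - 0| = 240.0°
Since > 180°: 360 - 240.0 = 120.0°


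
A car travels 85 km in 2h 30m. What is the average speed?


Distance: 85 km
Time: 2h 30m = 150 min = 150/60 = 5/2 hours
Speed = 85 ÷ (5/2) = 85 × 2 / 5 = 170/5 = 34.0 km/h

34.0 km/h


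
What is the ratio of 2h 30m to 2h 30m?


1:1 (1.00)

Duration 1: 150 minutes
Duration 2: 150 minutes
Ratio = 150:150
GCD = 150
Simplified = 1:1
As a decimal: 1/1 = 1.00


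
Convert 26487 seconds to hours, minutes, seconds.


Hours: 26487 ÷ 3600 = 7 remainder 1287
Minutes: 1287 ÷ 60 = 21 remainder 27
Seconds: 27

7h 21m 27s


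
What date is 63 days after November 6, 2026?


Start: November 6, 2026
Add 63 days
November 6 → December 1: 30 - 6 + 1 = 25 days (63 - 25 = 38 left)
December 1 → January 1: 31 - 1 + 1 = 31 days (38 - 31 = 7 left)
January 1 + 7 = January 8, 2027

January 8, 2027


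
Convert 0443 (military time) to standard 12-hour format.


4:43 AM

Hour: 4
4 < 12 → AM


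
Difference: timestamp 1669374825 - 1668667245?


707580 seconds (196.6 hours / 8.19 days)

Difference = 1669374825 - 1668667245 = 707580 seconds
In hours: 707580 / 3600 ≈ 196.6
In days: 707580 / 86400 ≈ 8.19


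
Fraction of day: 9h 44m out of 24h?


Total minutes: 9×60 + 44 = 584
Day = 24×60 = 1440 minutes
Fraction = 584/1440 ≈ 0.4056
As a percentage: 584/1440 × 100 ≈ 40.56%

0.4056 (40.56%)


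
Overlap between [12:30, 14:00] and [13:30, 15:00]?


30 minutes

Meeting A: 750-840 (in minutes from midnight)
Meeting B: 810-900
Overlap start = max(750, 810) = 810
Overlap end = min(840, 900) = 840
Overlap = max(0, 840 - 810) = 30 min


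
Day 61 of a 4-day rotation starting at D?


Shift D

Shifts: A, B, C, D
Start: D (index 3)
Day 61: (3 + 61 - 1) mod 4
= 63 mod 4
= 3
Index 3 → shift D


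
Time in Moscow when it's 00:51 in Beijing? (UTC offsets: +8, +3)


Time difference = UTC+3 - UTC+8 = -5 hours
New hour = (0 -5) mod 24
= -5 mod 24 = 19
Minutes unchanged → 19:51; -5 < 0 → previous day

19:51 (previous day)


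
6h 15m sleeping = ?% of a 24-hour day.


Time: 375 minutes
Day: 1440 minutes
Percentage = (375/1440) × 100 ≈ 26.0%

26.0%


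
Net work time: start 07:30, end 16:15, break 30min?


Total time = (16×60+15) - (7×60+30)
= 975 - 450 = 525 min
Minus break: 525 - 30 = 495 min
= 8h 15m

8h 15m (495 minutes)


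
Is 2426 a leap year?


No

Rules: divisible by 4 AND (not by 100 OR by 400)
2426 ÷ 4 = 606 remainder 2 → not divisible by 4
Not divisible by 4 → not a leap year


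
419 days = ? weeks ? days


Weeks: 419 ÷ 7 = 59 remainder 6

59 weeks 6 days


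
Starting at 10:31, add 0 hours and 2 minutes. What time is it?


10:33

Start: 631 minutes from midnight
Add: 2 minutes
Total: 633 minutes
Hours: 633 ÷ 60 = 10 remainder 33


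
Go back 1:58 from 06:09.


04:11

Start: 369 minutes from midnight
Subtract: 118 minutes
Remaining: 369 - 118 = 251
Hours: 4, Minutes: 11


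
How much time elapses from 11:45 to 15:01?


End time in minutes: 15×60 + 1 = 901
Start time in minutes: 11×60 + 45 = 705
Difference = 901 - 705 = 196 minutes
= 3 hours 16 minutes

3h 16m


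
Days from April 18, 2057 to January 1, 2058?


258 days

From April 18, 2057 to January 1, 2058
Rest of April 2057: 30 - 18 = 12
Full months: May 31, June 30, July 31, August 31, September 30, October 31, November 30, December 31
Days into January 2058: 1
Total = 12 + 31 + 30 + 31 + 31 + 30 + 31 + 30 + 31 + 1 = 258 days


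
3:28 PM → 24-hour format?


15:28

Input: 3:28 PM
PM: 3 + 12 = 15


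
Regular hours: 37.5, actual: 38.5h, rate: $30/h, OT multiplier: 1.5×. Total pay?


Regular: 37.5h × $30 = $1125.00
Overtime: 38.5 - 37.5 = 1.0h
OT pay: 1.0h × $30 × 1.5 = $45.00
Total = $1125.00 + $45.00 = $1170.00

$1170.00


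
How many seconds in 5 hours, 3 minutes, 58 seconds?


Hours: 5 × 3600 = 18000
Minutes: 3 × 60 = 180
Seconds: 58
Total = 18000 + 180 + 58 = 18238

18238 seconds


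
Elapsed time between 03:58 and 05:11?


1h 13m

End time in minutes: 5×60 + 11 = 311
Start time in minutes: 3×60 + 58 = 238
Difference = 311 - 238 = 73 minutes
= 1 hours 13 minutes


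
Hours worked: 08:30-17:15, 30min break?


Total time = (17×60+15) - (8×60+30)
= 1035 - 510 = 525 min
Minus break: 525 - 30 = 495 min
= 8h 15m

8h 15m (495 minutes)


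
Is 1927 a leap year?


Rules: divisible by 4 AND (not by 100 OR by 400)
1927 ÷ 4 = 481 remainder 3 → not divisible by 4
Not divisible by 4 → not a leap year

No


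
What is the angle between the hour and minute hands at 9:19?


165.5°

Hour hand = 9×30 + 19×0.5 = 279.5°
Minute hand = 19×6 = 114°
Difference = |279.5 - 114| = 165.5°


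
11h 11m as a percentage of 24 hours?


Total minutes: 11×60 + 11 = 671
Day = 24×60 = 1440 minutes
Fraction = 671/1440 ≈ 0.4660
As a percentage: 671/1440 × 100 ≈ 46.60%

0.4660 (46.60%)


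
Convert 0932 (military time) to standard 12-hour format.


Hour: 9
9 < 12 → AM

9:32 AM


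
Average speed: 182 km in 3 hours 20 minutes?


54.6 km/h

Distance: 182 km
Time: 3h 20m = 200 min = 200/60 = 10/3 hours
Speed = 182 ÷ (10/3) = 182 × 3 / 10 = 546/10 = 54.6 km/h


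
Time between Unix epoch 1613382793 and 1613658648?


Difference = 1613658648 - 1613382793 = 275855 seconds
In hours: 275855 / 3600 ≈ 76.6
In days: 275855 / 86400 ≈ 3.19

275855 seconds (76.6 hours / 3.19 days)


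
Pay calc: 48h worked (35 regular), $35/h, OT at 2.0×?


$2135.00

Regular: 35h × $35 = $1225.00
Overtime: 48 - 35 = 13h
OT pay: 13h × $35 × 2.0 = $910.00
Total = $1225.00 + $910.00 = $2135.00


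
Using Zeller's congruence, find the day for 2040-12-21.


Zeller's congruence:
q=21, m=12, k=40, j=20
h = (21 + ⌊13×13/5⌋ + 40 + ⌊40/4⌋ + ⌊20/4⌋ - 2×20) mod 7
= (21 + 33 + 40 + 10 + 5 - 40) mod 7
= 69 mod 7 = 6
h=6 → Friday

Friday


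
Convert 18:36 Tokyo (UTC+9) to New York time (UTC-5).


Time difference = UTC-5 - UTC+9 = -14 hours
New hour = (18 -14) mod 24
= 4 mod 24 = 4
Minutes unchanged → 04:36

04:36


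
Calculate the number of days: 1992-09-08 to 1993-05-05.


From September 8, 1992 to May 5, 1993
Rest of September 1992: 30 - 8 = 22
Full months: October 31, November 30, December 31, January 31, February 1993 28, March 31, April 30
Days into May 1993: 5
Total = 22 + 31 + 30 + 31 + 31 + 28 + 31 + 30 + 5 = 239 days

239 days


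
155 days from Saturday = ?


Sunday

Start: Saturday (index 5)
(5 + 155) mod 7
= 160 mod 7
= 6
Index 6 → Sunday


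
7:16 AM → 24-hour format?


Input: 7:16 AM
AM hour stays: 7

07:16


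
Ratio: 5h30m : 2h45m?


Duration 1: 330 minutes
Duration 2: 165 minutes
Ratio = 330:165
GCD = 165
Simplified = 2:1
As a decimal: 2/1 = 2.00

2:1 (2.00)


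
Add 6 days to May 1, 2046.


May 7, 2046

Start: May 1, 2046
Add 6 days
May 1 + 6 = May 7, 2046


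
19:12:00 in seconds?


69120 seconds

Hours: 19 × 3600 = 68400
Minutes: 12 × 60 = 720
Seconds: 0
Total = 68400 + 720 + 0 = 69120


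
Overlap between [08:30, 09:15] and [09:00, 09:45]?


Meeting A: 510-555 (in minutes from midnight)
Meeting B: 540-585
Overlap start = max(510, 540) = 540
Overlap end = min(555, 585) = 555
Overlap = max(0, 555 - 540) = 15 min

15 minutes


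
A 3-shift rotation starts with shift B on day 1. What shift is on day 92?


Shifts: A, B, C
Start: B (index 1)
Day 92: (1 + 92 - 1) mod 3
= 92 mod 3
= 2
Index 2 → shift C

Shift C


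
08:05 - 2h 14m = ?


Start: 485 minutes from midnight
Subtract: 134 minutes
Remaining: 485 - 134 = 351
Hours: 5, Minutes: 51

05:51


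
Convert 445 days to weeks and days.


63 weeks 4 days

Weeks: 445 ÷ 7 = 63 remainder 4


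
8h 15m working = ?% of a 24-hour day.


Time: 495 minutes
Day: 1440 minutes
Percentage = (495/1440) × 100 ≈ 34.4%

34.4%


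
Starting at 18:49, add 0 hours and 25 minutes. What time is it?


Start: 1129 minutes from midnight
Add: 25 minutes
Total: 1154 minutes
Hours: 1154 ÷ 60 = 19 remainder 14

19:14


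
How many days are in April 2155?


30 days

Month: April (month 4)
April has 30 days


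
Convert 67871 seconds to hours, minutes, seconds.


Hours: 67871 ÷ 3600 = 18 remainder 3071
Minutes: 3071 ÷ 60 = 51 remainder 11
Seconds: 11

18h 51m 11s


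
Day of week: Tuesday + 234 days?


Friday

Start: Tuesday (index 1)
(1 + 234) mod 7
= 235 mod 7
= 4
Index 4 → Friday


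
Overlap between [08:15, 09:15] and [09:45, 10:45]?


0 minutes

Meeting A: 495-555 (in minutes from midnight)
Meeting B: 585-645
Overlap start = max(495, 585) = 585
Overlap end = min(555, 645) = 555
Overlap = max(0, 555 - 585) = 0 min


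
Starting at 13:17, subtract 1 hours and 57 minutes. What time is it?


11:20

Start: 797 minutes from midnight
Subtract: 117 minutes
Remaining: 797 - 117 = 680
Hours: 11, Minutes: 20


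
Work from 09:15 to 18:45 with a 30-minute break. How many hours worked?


9h 0m (540 minutes)

Total time = (18×60+45) - (9×60+15)
= 1125 - 555 = 570 min
Minus break: 570 - 30 = 540 min
= 9h 0m


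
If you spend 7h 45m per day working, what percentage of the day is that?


32.3%

Time: 465 minutes
Day: 1440 minutes
Percentage = (465/1440) × 100 ≈ 32.3%


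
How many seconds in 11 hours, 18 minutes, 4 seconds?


40684 seconds

Hours: 11 × 3600 = 39600
Minutes: 18 × 60 = 1080
Seconds: 4
Total = 39600 + 1080 + 4 = 40684


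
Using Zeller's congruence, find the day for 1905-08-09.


Zeller's congruence:
q=9, m=8, k=5, j=19
h = (9 + ⌊13×9/5⌋ + 5 + ⌊5/4⌋ + ⌊19/4⌋ - 2×19) mod 7
= (9 + 23 + 5 + 1 + 4 - 38) mod 7
= 4 mod 7 = 4
h=4 → Wednesday

Wednesday


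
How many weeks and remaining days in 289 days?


41 weeks 2 days

Weeks: 289 ÷ 7 = 41 remainder 2


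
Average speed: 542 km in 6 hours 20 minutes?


Distance: 542 km
Time: 6h 20m = 380 min = 380/60 = 19/3 hours
Speed = 542 ÷ (19/3) = 542 × 3 / 19 = 1626/19 ≈ 85.6 km/h

85.6 km/h


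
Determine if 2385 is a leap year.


Rules: divisible by 4 AND (not by 100 OR by 400)
2385 ÷ 4 = 596 remainder 1 → not divisible by 4
Not divisible by 4 → not a leap year

No


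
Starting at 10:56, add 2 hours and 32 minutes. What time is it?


Start: 656 minutes from midnight
Add: 152 minutes
Total: 808 minutes
Hours: 808 ÷ 60 = 13 remainder 28

13:28


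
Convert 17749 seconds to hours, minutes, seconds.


Hours: 17749 ÷ 3600 = 4 remainder 3349
Minutes: 3349 ÷ 60 = 55 remainder 49
Seconds: 49

4h 55m 49s


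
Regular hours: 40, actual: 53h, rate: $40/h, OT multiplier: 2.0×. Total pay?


Regular: 40h × $40 = $1600.00
Overtime: 53 - 40 = 13h
OT pay: 13h × $40 × 2.0 = $1040.00
Total = $1600.00 + $1040.00 = $2640.00

$2640.00


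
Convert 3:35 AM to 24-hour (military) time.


Input: 3:35 AM
AM hour stays: 3

03:35


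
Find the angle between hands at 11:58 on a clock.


Hour hand = 11×30 + 58×0.5 = 359.0°
Minute hand = 58×6 = 348°
Difference = |359.0 - 348| = 11.0°

11.0°


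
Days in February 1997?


Month: February (month 2)
February: 28 or 29 (leap year)
1997 leap year? No

28 days


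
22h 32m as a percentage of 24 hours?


0.9389 (93.89%)

Total minutes: 22×60 + 32 = 1352
Day = 24×60 = 1440 minutes
Fraction = 1352/1440 ≈ 0.9389
As a percentage: 1352/1440 × 100 ≈ 93.89%


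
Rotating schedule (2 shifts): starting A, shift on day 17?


Shifts: A, B
Start: A (index 0)
Day 17: (0 + 17 - 1) mod 2
= 16 mod 2
= 0
Index 0 → shift A

Shift A


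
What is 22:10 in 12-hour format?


Hour: 22
22 - 12 = 10 → PM

10:10 PM


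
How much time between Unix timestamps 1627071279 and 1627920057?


Difference = 1627920057 - 1627071279 = 848778 seconds
In hours: 848778 / 3600 ≈ 235.8
In days: 848778 / 86400 ≈ 9.82

848778 seconds (235.8 hours / 9.82 days)


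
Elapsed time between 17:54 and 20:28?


End time in minutes: 20×60 + 28 = 1228
Start time in minutes: 17×60 + 54 = 1074
Difference = 1228 - 1074 = 154 minutes
= 2 hours 34 minutes

2h 34m


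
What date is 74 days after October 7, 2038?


Start: October 7, 2038
Add 74 days
October 7 → November 1: 31 - 7 + 1 = 25 days (74 - 25 = 49 left)
November 1 → December 1: 30 - 1 + 1 = 30 days (49 - 30 = 19 left)
December 1 + 19 = December 20, 2038

December 20, 2038


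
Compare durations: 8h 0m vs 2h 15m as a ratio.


Duration 1: 480 minutes
Duration 2: 135 minutes
Ratio = 480:135
GCD = 15
Simplified = 32:9
As a decimal: 32/9 ≈ 3.56

32:9 (3.56)


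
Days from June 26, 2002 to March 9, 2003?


From June 26, 2002 to March 9, 2003
Rest of June 2002: 30 - 26 = 4
Full months: July 31, August 31, September 30, October 31, November 30, December 31, January 31, February 2003 28
Days into March 2003: 9
Total = 4 + 31 + 31 + 30 + 31 + 30 + 31 + 31 + 28 + 9 = 256 days

256 days


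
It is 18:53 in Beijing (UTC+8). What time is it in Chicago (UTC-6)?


Time difference = UTC-6 - UTC+8 = -14 hours
New hour = (18 -14) mod 24
= 4 mod 24 = 4
Minutes unchanged → 04:53

04:53


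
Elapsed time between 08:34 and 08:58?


End time in minutes: 8×60 + 58 = 538
Start time in minutes: 8×60 + 34 = 514
Difference = 538 - 514 = 24 minutes
= 0 hours 24 minutes

0h 24m


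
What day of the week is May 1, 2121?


Zeller's congruence:
q=1, m=5, k=21, j=21
h = (1 + ⌊13×6/5⌋ + 21 + ⌊21/4⌋ + ⌊21/4⌋ - 2×21) mod 7
= (1 + 15 + 21 + 5 + 5 - 42) mod 7
= 5 mod 7 = 5
h=5 → Thursday

Thursday


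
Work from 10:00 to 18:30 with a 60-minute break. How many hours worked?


Total time = (18×60+30) - (10×60+0)
= 1110 - 600 = 510 min
Minus break: 510 - 60 = 450 min
= 7h 30m

7h 30m (450 minutes)


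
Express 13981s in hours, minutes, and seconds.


Hours: 13981 ÷ 3600 = 3 remainder 3181
Minutes: 3181 ÷ 60 = 53 remainder 1
Seconds: 1

3h 53m 1s


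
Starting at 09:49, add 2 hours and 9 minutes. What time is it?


Start: 589 minutes from midnight
Add: 129 minutes
Total: 718 minutes
Hours: 718 ÷ 60 = 11 remainder 58

11:58
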